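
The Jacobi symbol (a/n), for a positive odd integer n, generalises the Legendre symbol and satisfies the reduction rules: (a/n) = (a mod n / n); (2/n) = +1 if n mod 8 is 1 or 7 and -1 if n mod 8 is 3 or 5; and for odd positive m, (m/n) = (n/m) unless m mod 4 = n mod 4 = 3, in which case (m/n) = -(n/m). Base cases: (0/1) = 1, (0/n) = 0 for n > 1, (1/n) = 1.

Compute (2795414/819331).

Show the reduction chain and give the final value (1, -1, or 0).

(2795414/819331): 2795414 mod 819331 = 337421, so (2795414/819331) = (337421/819331)
flip (337421/819331) -> (819331/337421): both odd, 337421 mod 4 = 1, 819331 mod 4 = 3, so the flip contributes +1; sign now +1
(819331/337421): 819331 mod 337421 = 144489, so (819331/337421) = (144489/337421)
flip (144489/337421) -> (337421/144489): both odd, 144489 mod 4 = 1, 337421 mod 4 = 1, so the flip contributes +1; sign now +1
(337421/144489): 337421 mod 144489 = 48443, so (337421/144489) = (48443/144489)
flip (48443/144489) -> (144489/48443): both odd, 48443 mod 4 = 3, 144489 mod 4 = 1, so the flip contributes +1; sign now +1
(144489/48443): 144489 mod 48443 = 47603, so (144489/48443) = (47603/48443)
flip (47603/48443) -> (48443/47603): both odd, 47603 mod 4 = 3, 48443 mod 4 = 3, so the flip contributes -1; sign now -1
(48443/47603): 48443 mod 47603 = 840, so (48443/47603) = (840/47603)
factor out 2^3: 840 = 2^3·105; with 47603 mod 8 = 3, (2/47603) = -1; sign now +1; continue with (105/47603)
flip (105/47603) -> (47603/105): both odd, 105 mod 4 = 1, 47603 mod 4 = 3, so the flip contributes +1; sign now +1
(47603/105): 47603 mod 105 = 38, so (47603/105) = (38/105)
factor out 2^1: 38 = 2^1·19; with 105 mod 8 = 1, (2/105) = +1; sign now +1; continue with (19/105)
flip (19/105) -> (105/19): both odd, 19 mod 4 = 3, 105 mod 4 = 1, so the flip contributes +1; sign now +1
(105/19): 105 mod 19 = 10, so (105/19) = (10/19)
factor out 2^1: 10 = 2^1·5; with 19 mod 8 = 3, (2/19) = -1; sign now -1; continue with (5/19)
flip (5/19) -> (19/5): both odd, 5 mod 4 = 1, 19 mod 4 = 3, so the flip contributes +1; sign now -1
(19/5): 19 mod 5 = 4, so (19/5) = (4/5)
factor out 2^2: 4 = 2^2·1; with 5 mod 8 = 5, (2/5) = -1; sign now -1; continue with (1/5)
reached (1/5) = 1, so the symbol is -1

-1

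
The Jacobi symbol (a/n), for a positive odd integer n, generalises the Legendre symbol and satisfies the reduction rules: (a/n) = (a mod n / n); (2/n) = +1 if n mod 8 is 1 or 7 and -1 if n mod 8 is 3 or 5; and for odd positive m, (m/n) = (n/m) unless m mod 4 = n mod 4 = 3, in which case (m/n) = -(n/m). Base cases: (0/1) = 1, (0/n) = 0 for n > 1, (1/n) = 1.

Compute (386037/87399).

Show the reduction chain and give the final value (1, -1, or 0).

(386037/87399) = (36441/87399)   [reduce mod 87399]
reciprocity: (36441/87399) = +1·(87399/36441) since 36441 mod 4 = 1, 87399 mod 4 = 3; sign now +1
(87399/36441) = (14517/36441)   [reduce mod 36441]
reciprocity: (14517/36441) = +1·(36441/14517) since 14517 mod 4 = 1, 36441 mod 4 = 1; sign now +1
(36441/14517) = (7407/14517)   [reduce mod 14517]
reciprocity: (7407/14517) = +1·(14517/7407) since 7407 mod 4 = 3, 14517 mod 4 = 1; sign now +1
(14517/7407) = (7110/7407)   [reduce mod 7407]
7110 = 2^1·3555; (2/7407) = +1 since 7407 mod 8 = 7, so (7110/7407) = (+1)^1·(3555/7407); sign now +1
reciprocity: (3555/7407) = -1·(7407/3555) since 3555 mod 4 = 3, 7407 mod 4 = 3; sign now -1
(7407/3555) = (297/3555)   [reduce mod 3555]
reciprocity: (297/3555) = +1·(3555/297) since 297 mod 4 = 1, 3555 mod 4 = 3; sign now -1
(3555/297) = (288/297)   [reduce mod 297]
288 = 2^5·9; (2/297) = +1 since 297 mod 8 = 1, so (288/297) = (+1)^5·(9/297); sign now -1
reciprocity: (9/297) = +1·(297/9) since 9 mod 4 = 1, 297 mod 4 = 1; sign now -1
(297/9) = (0/9)   [reduce mod 9]
(0/9) = 0   [gcd(a, n) > 1]; final value = 0

0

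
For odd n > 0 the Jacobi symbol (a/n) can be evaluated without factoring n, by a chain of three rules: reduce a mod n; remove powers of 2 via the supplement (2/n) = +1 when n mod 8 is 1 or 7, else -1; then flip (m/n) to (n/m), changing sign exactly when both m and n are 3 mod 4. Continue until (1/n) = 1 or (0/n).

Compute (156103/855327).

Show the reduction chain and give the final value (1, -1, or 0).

flip (156103/855327) -> (855327/156103): both odd, 156103 mod 4 = 3, 855327 mod 4 = 3, so the flip contributes -1; sign now -1
(855327/156103): 855327 mod 156103 = 74812, so (855327/156103) = (74812/156103)
factor out 2^2: 74812 = 2^2·18703; with 156103 mod 8 = 7, (2/156103) = +1; sign now -1; continue with (18703/156103)
flip (18703/156103) -> (156103/18703): both odd, 18703 mod 4 = 3, 156103 mod 4 = 3, so the flip contributes -1; sign now +1
(156103/18703): 156103 mod 18703 = 6479, so (156103/18703) = (6479/18703)
flip (6479/18703) -> (18703/6479): both odd, 6479 mod 4 = 3, 18703 mod 4 = 3, so the flip contributes -1; sign now -1
(18703/6479): 18703 mod 6479 = 5745, so (18703/6479) = (5745/6479)
flip (5745/6479) -> (6479/5745): both odd, 5745 mod 4 = 1, 6479 mod 4 = 3, so the flip contributes +1; sign now -1
(6479/5745): 6479 mod 5745 = 734, so (6479/5745) = (734/5745)
factor out 2^1: 734 = 2^1·367; with 5745 mod 8 = 1, (2/5745) = +1; sign now -1; continue with (367/5745)
flip (367/5745) -> (5745/367): both odd, 367 mod 4 = 3, 5745 mod 4 = 1, so the flip contributes +1; sign now -1
(5745/367): 5745 mod 367 = 240, so (5745/367) = (240/367)
factor out 2^4: 240 = 2^4·15; with 367 mod 8 = 7, (2/367) = +1; sign now -1; continue with (15/367)
flip (15/367) -> (367/15): both odd, 15 mod 4 = 3, 367 mod 4 = 3, so the flip contributes -1; sign now +1
(367/15): 367 mod 15 = 7, so (367/15) = (7/15)
flip (7/15) -> (15/7): both odd, 7 mod 4 = 3, 15 mod 4 = 3, so the flip contributes -1; sign now -1
(15/7): 15 mod 7 = 1, so (15/7) = (1/7)
reached (1/7) = 1, so the symbol is -1

-1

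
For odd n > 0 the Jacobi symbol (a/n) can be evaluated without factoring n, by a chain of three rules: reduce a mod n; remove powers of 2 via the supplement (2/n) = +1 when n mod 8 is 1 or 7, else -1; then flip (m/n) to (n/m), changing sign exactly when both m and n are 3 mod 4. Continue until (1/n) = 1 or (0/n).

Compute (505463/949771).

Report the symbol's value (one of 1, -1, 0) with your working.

reciprocity: (505463/949771) = -1·(949771/505463) since 505463 mod 4 = 3, 949771 mod 4 = 3; sign now -1
(949771/505463) = (444308/505463)   [reduce mod 505463]
444308 = 2^2·111077; (2/505463) = +1 since 505463 mod 8 = 7, so (444308/505463) = (+1)^2·(111077/505463); sign now -1
reciprocity: (111077/505463) = +1·(505463/111077) since 111077 mod 4 = 1, 505463 mod 4 = 3; sign now -1
(505463/111077) = (61155/111077)   [reduce mod 111077]
reciprocity: (61155/111077) = +1·(111077/61155) since 61155 mod 4 = 3, 111077 mod 4 = 1; sign now -1
(111077/61155) = (49922/61155)   [reduce mod 61155]
49922 = 2^1·24961; (2/61155) = -1 since 61155 mod 8 = 3, so (49922/61155) = (-1)^1·(24961/61155); sign now +1
reciprocity: (24961/61155) = +1·(61155/24961) since 24961 mod 4 = 1, 61155 mod 4 = 3; sign now +1
(61155/24961) = (11233/24961)   [reduce mod 24961]
reciprocity: (11233/24961) = +1·(24961/11233) since 11233 mod 4 = 1, 24961 mod 4 = 1; sign now +1
(24961/11233) = (2495/11233)   [reduce mod 11233]
reciprocity: (2495/11233) = +1·(11233/2495) since 2495 mod 4 = 3, 11233 mod 4 = 1; sign now +1
(11233/2495) = (1253/2495)   [reduce mod 2495]
reciprocity: (1253/2495) = +1·(2495/1253) since 1253 mod 4 = 1, 2495 mod 4 = 3; sign now +1
(2495/1253) = (1242/1253)   [reduce mod 1253]
1242 = 2^1·621; (2/1253) = -1 since 1253 mod 8 = 5, so (1242/1253) = (-1)^1·(621/1253); sign now -1
reciprocity: (621/1253) = +1·(1253/621) since 621 mod 4 = 1, 1253 mod 4 = 1; sign now -1
(1253/621) = (11/621)   [reduce mod 621]
reciprocity: (11/621) = +1·(621/11) since 11 mod 4 = 3, 621 mod 4 = 1; sign now -1
(621/11) = (5/11)   [reduce mod 11]
reciprocity: (5/11) = +1·(11/5) since 5 mod 4 = 1, 11 mod 4 = 3; sign now -1
(11/5) = (1/5)   [reduce mod 5]
(1/5) = 1; final value = sign = -1

-1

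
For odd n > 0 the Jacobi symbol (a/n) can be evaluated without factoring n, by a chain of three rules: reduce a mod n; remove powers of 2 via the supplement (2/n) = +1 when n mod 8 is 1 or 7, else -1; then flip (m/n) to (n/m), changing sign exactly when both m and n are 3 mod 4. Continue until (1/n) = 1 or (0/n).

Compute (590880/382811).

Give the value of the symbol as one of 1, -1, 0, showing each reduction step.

(590880/382811): 590880 mod 382811 = 208069, so (590880/382811) = (208069/382811)
flip (208069/382811) -> (382811/208069): both odd, 208069 mod 4 = 1, 382811 mod 4 = 3, so the flip contributes +1; sign now +1
(382811/208069): 382811 mod 208069 = 174742, so (382811/208069) = (174742/208069)
factor out 2^1: 174742 = 2^1·87371; with 208069 mod 8 = 5, (2/208069) = -1; sign now -1; continue with (87371/208069)
flip (87371/208069) -> (208069/87371): both odd, 87371 mod 4 = 3, 208069 mod 4 = 1, so the flip contributes +1; sign now -1
(208069/87371): 208069 mod 87371 = 33327, so (208069/87371) = (33327/87371)
flip (33327/87371) -> (87371/33327): both odd, 33327 mod 4 = 3, 87371 mod 4 = 3, so the flip contributes -1; sign now +1
(87371/33327): 87371 mod 33327 = 20717, so (87371/33327) = (20717/33327)
flip (20717/33327) -> (33327/20717): both odd, 20717 mod 4 = 1, 33327 mod 4 = 3, so the flip contributes +1; sign now +1
(33327/20717): 33327 mod 20717 = 12610, so (33327/20717) = (12610/20717)
factor out 2^1: 12610 = 2^1·6305; with 20717 mod 8 = 5, (2/20717) = -1; sign now -1; continue with (6305/20717)
flip (6305/20717) -> (20717/6305): both odd, 6305 mod 4 = 1, 20717 mod 4 = 1, so the flip contributes +1; sign now -1
(20717/6305): 20717 mod 6305 = 1802, so (20717/6305) = (1802/6305)
factor out 2^1: 1802 = 2^1·901; with 6305 mod 8 = 1, (2/6305) = +1; sign now -1; continue with (901/6305)
flip (901/6305) -> (6305/901): both odd, 901 mod 4 = 1, 6305 mod 4 = 1, so the flip contributes +1; sign now -1
(6305/901): 6305 mod 901 = 899, so (6305/901) = (899/901)
flip (899/901) -> (901/899): both odd, 899 mod 4 = 3, 901 mod 4 = 1, so the flip contributes +1; sign now -1
(901/899): 901 mod 899 = 2, so (901/899) = (2/899)
factor out 2^1: 2 = 2^1·1; with 899 mod 8 = 3, (2/899) = -1; sign now +1; continue with (1/899)
reached (1/899) = 1, so the symbol is +1

1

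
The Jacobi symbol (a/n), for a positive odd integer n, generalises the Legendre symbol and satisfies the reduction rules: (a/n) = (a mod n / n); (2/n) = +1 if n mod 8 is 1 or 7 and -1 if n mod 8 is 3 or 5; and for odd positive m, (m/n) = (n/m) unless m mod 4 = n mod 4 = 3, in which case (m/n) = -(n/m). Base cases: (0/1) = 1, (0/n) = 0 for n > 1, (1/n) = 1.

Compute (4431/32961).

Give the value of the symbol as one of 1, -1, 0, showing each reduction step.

flip (4431/32961) -> (32961/4431): both odd, 4431 mod 4 = 3, 32961 mod 4 = 1, so the flip contributes +1; sign now +1
(32961/4431): 32961 mod 4431 = 1944, so (32961/4431) = (1944/4431)
factor out 2^3: 1944 = 2^3·243; with 4431 mod 8 = 7, (2/4431) = +1; sign now +1; continue with (243/4431)
flip (243/4431) -> (4431/243): both odd, 243 mod 4 = 3, 4431 mod 4 = 3, so the flip contributes -1; sign now -1
(4431/243): 4431 mod 243 = 57, so (4431/243) = (57/243)
flip (57/243) -> (243/57): both odd, 57 mod 4 = 1, 243 mod 4 = 3, so the flip contributes +1; sign now -1
(243/57): 243 mod 57 = 15, so (243/57) = (15/57)
flip (15/57) -> (57/15): both odd, 15 mod 4 = 3, 57 mod 4 = 1, so the flip contributes +1; sign now -1
(57/15): 57 mod 15 = 12, so (57/15) = (12/15)
factor out 2^2: 12 = 2^2·3; with 15 mod 8 = 7, (2/15) = +1; sign now -1; continue with (3/15)
flip (3/15) -> (15/3): both odd, 3 mod 4 = 3, 15 mod 4 = 3, so the flip contributes -1; sign now +1
(15/3): 15 mod 3 = 0, so (15/3) = (0/3)
reached (0/3); gcd(a, n) > 1, so (0/3) = 0 and the symbol is 0

0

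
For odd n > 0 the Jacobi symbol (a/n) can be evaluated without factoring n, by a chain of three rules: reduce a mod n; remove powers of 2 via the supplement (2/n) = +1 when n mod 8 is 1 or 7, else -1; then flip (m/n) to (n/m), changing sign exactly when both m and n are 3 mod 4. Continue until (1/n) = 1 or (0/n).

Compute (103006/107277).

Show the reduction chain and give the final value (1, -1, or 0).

-1

103006 = 2^1·51503; (2/107277) = -1 since 107277 mod 8 = 5, so (103006/107277) = (-1)^1·(51503/107277); sign now -1
reciprocity: (51503/107277) = +1·(107277/51503) since 51503 mod 4 = 3, 107277 mod 4 = 1; sign now -1
(107277/51503) = (4271/51503)   [reduce mod 51503]
reciprocity: (4271/51503) = -1·(51503/4271) since 4271 mod 4 = 3, 51503 mod 4 = 3; sign now +1
(51503/4271) = (251/4271)   [reduce mod 4271]
reciprocity: (251/4271) = -1·(4271/251) since 251 mod 4 = 3, 4271 mod 4 = 3; sign now -1
(4271/251) = (4/251)   [reduce mod 251]
4 = 2^2·1; (2/251) = -1 since 251 mod 8 = 3, so (4/251) = (-1)^2·(1/251); sign now -1
(1/251) = 1; final value = sign = -1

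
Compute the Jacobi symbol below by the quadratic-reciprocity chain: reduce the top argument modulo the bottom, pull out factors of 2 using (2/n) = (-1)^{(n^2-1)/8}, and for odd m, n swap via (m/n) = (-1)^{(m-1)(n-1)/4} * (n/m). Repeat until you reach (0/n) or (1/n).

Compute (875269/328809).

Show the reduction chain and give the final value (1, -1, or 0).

1

(875269/328809) = (217651/328809)   [reduce mod 328809]
reciprocity: (217651/328809) = +1·(328809/217651) since 217651 mod 4 = 3, 328809 mod 4 = 1; sign now +1
(328809/217651) = (111158/217651)   [reduce mod 217651]
111158 = 2^1·55579; (2/217651) = -1 since 217651 mod 8 = 3, so (111158/217651) = (-1)^1·(55579/217651); sign now -1
reciprocity: (55579/217651) = -1·(217651/55579) since 55579 mod 4 = 3, 217651 mod 4 = 3; sign now +1
(217651/55579) = (50914/55579)   [reduce mod 55579]
50914 = 2^1·25457; (2/55579) = -1 since 55579 mod 8 = 3, so (50914/55579) = (-1)^1·(25457/55579); sign now -1
reciprocity: (25457/55579) = +1·(55579/25457) since 25457 mod 4 = 1, 55579 mod 4 = 3; sign now -1
(55579/25457) = (4665/25457)   [reduce mod 25457]
reciprocity: (4665/25457) = +1·(25457/4665) since 4665 mod 4 = 1, 25457 mod 4 = 1; sign now -1
(25457/4665) = (2132/4665)   [reduce mod 4665]
2132 = 2^2·533; (2/4665) = +1 since 4665 mod 8 = 1, so (2132/4665) = (+1)^2·(533/4665); sign now -1
reciprocity: (533/4665) = +1·(4665/533) since 533 mod 4 = 1, 4665 mod 4 = 1; sign now -1
(4665/533) = (401/533)   [reduce mod 533]
reciprocity: (401/533) = +1·(533/401) since 401 mod 4 = 1, 533 mod 4 = 1; sign now -1
(533/401) = (132/401)   [reduce mod 401]
132 = 2^2·33; (2/401) = +1 since 401 mod 8 = 1, so (132/401) = (+1)^2·(33/401); sign now -1
reciprocity: (33/401) = +1·(401/33) since 33 mod 4 = 1, 401 mod 4 = 1; sign now -1
(401/33) = (5/33)   [reduce mod 33]
reciprocity: (5/33) = +1·(33/5) since 5 mod 4 = 1, 33 mod 4 = 1; sign now -1
(33/5) = (3/5)   [reduce mod 5]
reciprocity: (3/5) = +1·(5/3) since 3 mod 4 = 3, 5 mod 4 = 1; sign now -1
(5/3) = (2/3)   [reduce mod 3]
2 = 2^1·1; (2/3) = -1 since 3 mod 8 = 3, so (2/3) = (-1)^1·(1/3); sign now +1
(1/3) = 1; final value = sign = +1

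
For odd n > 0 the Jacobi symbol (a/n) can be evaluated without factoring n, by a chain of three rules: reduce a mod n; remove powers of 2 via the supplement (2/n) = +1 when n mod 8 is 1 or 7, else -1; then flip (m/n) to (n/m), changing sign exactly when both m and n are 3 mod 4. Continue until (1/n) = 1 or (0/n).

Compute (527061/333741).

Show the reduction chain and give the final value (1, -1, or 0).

0

(527061/333741) = (193320/333741)   [reduce mod 333741]
193320 = 2^3·24165; (2/333741) = -1 since 333741 mod 8 = 5, so (193320/333741) = (-1)^3·(24165/333741); sign now -1
reciprocity: (24165/333741) = +1·(333741/24165) since 24165 mod 4 = 1, 333741 mod 4 = 1; sign now -1
(333741/24165) = (19596/24165)   [reduce mod 24165]
19596 = 2^2·4899; (2/24165) = -1 since 24165 mod 8 = 5, so (19596/24165) = (-1)^2·(4899/24165); sign now -1
reciprocity: (4899/24165) = +1·(24165/4899) since 4899 mod 4 = 3, 24165 mod 4 = 1; sign now -1
(24165/4899) = (4569/4899)   [reduce mod 4899]
reciprocity: (4569/4899) = +1·(4899/4569) since 4569 mod 4 = 1, 4899 mod 4 = 3; sign now -1
(4899/4569) = (330/4569)   [reduce mod 4569]
330 = 2^1·165; (2/4569) = +1 since 4569 mod 8 = 1, so (330/4569) = (+1)^1·(165/4569); sign now -1
reciprocity: (165/4569) = +1·(4569/165) since 165 mod 4 = 1, 4569 mod 4 = 1; sign now -1
(4569/165) = (114/165)   [reduce mod 165]
114 = 2^1·57; (2/165) = -1 since 165 mod 8 = 5, so (114/165) = (-1)^1·(57/165); sign now +1
reciprocity: (57/165) = +1·(165/57) since 57 mod 4 = 1, 165 mod 4 = 1; sign now +1
(165/57) = (51/57)   [reduce mod 57]
reciprocity: (51/57) = +1·(57/51) since 51 mod 4 = 3, 57 mod 4 = 1; sign now +1
(57/51) = (6/51)   [reduce mod 51]
6 = 2^1·3; (2/51) = -1 since 51 mod 8 = 3, so (6/51) = (-1)^1·(3/51); sign now -1
reciprocity: (3/51) = -1·(51/3) since 3 mod 4 = 3, 51 mod 4 = 3; sign now +1
(51/3) = (0/3)   [reduce mod 3]
(0/3) = 0   [gcd(a, n) > 1]; final value = 0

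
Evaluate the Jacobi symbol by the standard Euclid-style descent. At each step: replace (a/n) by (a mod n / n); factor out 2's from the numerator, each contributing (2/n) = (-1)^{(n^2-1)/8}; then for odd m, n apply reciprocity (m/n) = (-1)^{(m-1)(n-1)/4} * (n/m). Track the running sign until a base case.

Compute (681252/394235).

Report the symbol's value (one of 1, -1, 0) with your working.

(681252/394235) = (287017/394235)   [reduce mod 394235]
reciprocity: (287017/394235) = +1·(394235/287017) since 287017 mod 4 = 1, 394235 mod 4 = 3; sign now +1
(394235/287017) = (107218/287017)   [reduce mod 287017]
107218 = 2^1·53609; (2/287017) = +1 since 287017 mod 8 = 1, so (107218/287017) = (+1)^1·(53609/287017); sign now +1
reciprocity: (53609/287017) = +1·(287017/53609) since 53609 mod 4 = 1, 287017 mod 4 = 1; sign now +1
(287017/53609) = (18972/53609)   [reduce mod 53609]
18972 = 2^2·4743; (2/53609) = +1 since 53609 mod 8 = 1, so (18972/53609) = (+1)^2·(4743/53609); sign now +1
reciprocity: (4743/53609) = +1·(53609/4743) since 4743 mod 4 = 3, 53609 mod 4 = 1; sign now +1
(53609/4743) = (1436/4743)   [reduce mod 4743]
1436 = 2^2·359; (2/4743) = +1 since 4743 mod 8 = 7, so (1436/4743) = (+1)^2·(359/4743); sign now +1
reciprocity: (359/4743) = -1·(4743/359) since 359 mod 4 = 3, 4743 mod 4 = 3; sign now -1
(4743/359) = (76/359)   [reduce mod 359]
76 = 2^2·19; (2/359) = +1 since 359 mod 8 = 7, so (76/359) = (+1)^2·(19/359); sign now -1
reciprocity: (19/359) = -1·(359/19) since 19 mod 4 = 3, 359 mod 4 = 3; sign now +1
(359/19) = (17/19)   [reduce mod 19]
reciprocity: (17/19) = +1·(19/17) since 17 mod 4 = 1, 19 mod 4 = 3; sign now +1
(19/17) = (2/17)   [reduce mod 17]
2 = 2^1·1; (2/17) = +1 since 17 mod 8 = 1, so (2/17) = (+1)^1·(1/17); sign now +1
(1/17) = 1; final value = sign = +1

1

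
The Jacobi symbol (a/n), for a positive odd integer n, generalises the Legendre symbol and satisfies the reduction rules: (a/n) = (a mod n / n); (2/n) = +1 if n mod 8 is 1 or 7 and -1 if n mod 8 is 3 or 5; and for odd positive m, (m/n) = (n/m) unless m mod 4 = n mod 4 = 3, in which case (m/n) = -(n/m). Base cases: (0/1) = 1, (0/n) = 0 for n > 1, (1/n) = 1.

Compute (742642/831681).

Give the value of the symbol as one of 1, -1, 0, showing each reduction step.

742642 = 2^1·371321; (2/831681) = +1 since 831681 mod 8 = 1, so (742642/831681) = (+1)^1·(371321/831681); sign now +1
reciprocity: (371321/831681) = +1·(831681/371321) since 371321 mod 4 = 1, 831681 mod 4 = 1; sign now +1
(831681/371321) = (89039/371321)   [reduce mod 371321]
reciprocity: (89039/371321) = +1·(371321/89039) since 89039 mod 4 = 3, 371321 mod 4 = 1; sign now +1
(371321/89039) = (15165/89039)   [reduce mod 89039]
reciprocity: (15165/89039) = +1·(89039/15165) since 15165 mod 4 = 1, 89039 mod 4 = 3; sign now +1
(89039/15165) = (13214/15165)   [reduce mod 15165]
13214 = 2^1·6607; (2/15165) = -1 since 15165 mod 8 = 5, so (13214/15165) = (-1)^1·(6607/15165); sign now -1
reciprocity: (6607/15165) = +1·(15165/6607) since 6607 mod 4 = 3, 15165 mod 4 = 1; sign now -1
(15165/6607) = (1951/6607)   [reduce mod 6607]
reciprocity: (1951/6607) = -1·(6607/1951) since 1951 mod 4 = 3, 6607 mod 4 = 3; sign now +1
(6607/1951) = (754/1951)   [reduce mod 1951]
754 = 2^1·377; (2/1951) = +1 since 1951 mod 8 = 7, so (754/1951) = (+1)^1·(377/1951); sign now +1
reciprocity: (377/1951) = +1·(1951/377) since 377 mod 4 = 1, 1951 mod 4 = 3; sign now +1
(1951/377) = (66/377)   [reduce mod 377]
66 = 2^1·33; (2/377) = +1 since 377 mod 8 = 1, so (66/377) = (+1)^1·(33/377); sign now +1
reciprocity: (33/377) = +1·(377/33) since 33 mod 4 = 1, 377 mod 4 = 1; sign now +1
(377/33) = (14/33)   [reduce mod 33]
14 = 2^1·7; (2/33) = +1 since 33 mod 8 = 1, so (14/33) = (+1)^1·(7/33); sign now +1
reciprocity: (7/33) = +1·(33/7) since 7 mod 4 = 3, 33 mod 4 = 1; sign now +1
(33/7) = (5/7)   [reduce mod 7]
reciprocity: (5/7) = +1·(7/5) since 5 mod 4 = 1, 7 mod 4 = 3; sign now +1
(7/5) = (2/5)   [reduce mod 5]
2 = 2^1·1; (2/5) = -1 since 5 mod 8 = 5, so (2/5) = (-1)^1·(1/5); sign now -1
(1/5) = 1; final value = sign = -1

-1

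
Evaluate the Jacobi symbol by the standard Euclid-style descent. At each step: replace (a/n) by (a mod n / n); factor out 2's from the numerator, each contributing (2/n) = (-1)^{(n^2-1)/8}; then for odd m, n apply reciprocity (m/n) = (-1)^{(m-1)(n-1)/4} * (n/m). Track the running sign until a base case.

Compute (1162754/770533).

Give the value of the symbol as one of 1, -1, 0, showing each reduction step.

1

(1162754/770533): 1162754 mod 770533 = 392221, so (1162754/770533) = (392221/770533)
flip (392221/770533) -> (770533/392221): both odd, 392221 mod 4 = 1, 770533 mod 4 = 1, so the flip contributes +1; sign now +1
(770533/392221): 770533 mod 392221 = 378312, so (770533/392221) = (378312/392221)
factor out 2^3: 378312 = 2^3·47289; with 392221 mod 8 = 5, (2/392221) = -1; sign now -1; continue with (47289/392221)
flip (47289/392221) -> (392221/47289): both odd, 47289 mod 4 = 1, 392221 mod 4 = 1, so the flip contributes +1; sign now -1
(392221/47289): 392221 mod 47289 = 13909, so (392221/47289) = (13909/47289)
flip (13909/47289) -> (47289/13909): both odd, 13909 mod 4 = 1, 47289 mod 4 = 1, so the flip contributes +1; sign now -1
(47289/13909): 47289 mod 13909 = 5562, so (47289/13909) = (5562/13909)
factor out 2^1: 5562 = 2^1·2781; with 13909 mod 8 = 5, (2/13909) = -1; sign now +1; continue with (2781/13909)
flip (2781/13909) -> (13909/2781): both odd, 2781 mod 4 = 1, 13909 mod 4 = 1, so the flip contributes +1; sign now +1
(13909/2781): 13909 mod 2781 = 4, so (13909/2781) = (4/2781)
factor out 2^2: 4 = 2^2·1; with 2781 mod 8 = 5, (2/2781) = -1; sign now +1; continue with (1/2781)
reached (1/2781) = 1, so the symbol is +1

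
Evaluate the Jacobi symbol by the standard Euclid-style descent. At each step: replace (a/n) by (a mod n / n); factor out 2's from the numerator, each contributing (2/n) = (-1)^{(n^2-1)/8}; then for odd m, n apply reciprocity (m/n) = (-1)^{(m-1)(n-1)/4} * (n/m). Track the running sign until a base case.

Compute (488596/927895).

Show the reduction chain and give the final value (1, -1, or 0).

factor out 2^2: 488596 = 2^2·122149; with 927895 mod 8 = 7, (2/927895) = +1; sign now +1; continue with (122149/927895)
flip (122149/927895) -> (927895/122149): both odd, 122149 mod 4 = 1, 927895 mod 4 = 3, so the flip contributes +1; sign now +1
(927895/122149): 927895 mod 122149 = 72852, so (927895/122149) = (72852/122149)
factor out 2^2: 72852 = 2^2·18213; with 122149 mod 8 = 5, (2/122149) = -1; sign now +1; continue with (18213/122149)
flip (18213/122149) -> (122149/18213): both odd, 18213 mod 4 = 1, 122149 mod 4 = 1, so the flip contributes +1; sign now +1
(122149/18213): 122149 mod 18213 = 12871, so (122149/18213) = (12871/18213)
flip (12871/18213) -> (18213/12871): both odd, 12871 mod 4 = 3, 18213 mod 4 = 1, so the flip contributes +1; sign now +1
(18213/12871): 18213 mod 12871 = 5342, so (18213/12871) = (5342/12871)
factor out 2^1: 5342 = 2^1·2671; with 12871 mod 8 = 7, (2/12871) = +1; sign now +1; continue with (2671/12871)
flip (2671/12871) -> (12871/2671): both odd, 2671 mod 4 = 3, 12871 mod 4 = 3, so the flip contributes -1; sign now -1
(12871/2671): 12871 mod 2671 = 2187, so (12871/2671) = (2187/2671)
flip (2187/2671) -> (2671/2187): both odd, 2187 mod 4 = 3, 2671 mod 4 = 3, so the flip contributes -1; sign now +1
(2671/2187): 2671 mod 2187 = 484, so (2671/2187) = (484/2187)
factor out 2^2: 484 = 2^2·121; with 2187 mod 8 = 3, (2/2187) = -1; sign now +1; continue with (121/2187)
flip (121/2187) -> (2187/121): both odd, 121 mod 4 = 1, 2187 mod 4 = 3, so the flip contributes +1; sign now +1
(2187/121): 2187 mod 121 = 9, so (2187/121) = (9/121)
flip (9/121) -> (121/9): both odd, 9 mod 4 = 1, 121 mod 4 = 1, so the flip contributes +1; sign now +1
(121/9): 121 mod 9 = 4, so (121/9) = (4/9)
factor out 2^2: 4 = 2^2·1; with 9 mod 8 = 1, (2/9) = +1; sign now +1; continue with (1/9)
reached (1/9) = 1, so the symbol is +1

1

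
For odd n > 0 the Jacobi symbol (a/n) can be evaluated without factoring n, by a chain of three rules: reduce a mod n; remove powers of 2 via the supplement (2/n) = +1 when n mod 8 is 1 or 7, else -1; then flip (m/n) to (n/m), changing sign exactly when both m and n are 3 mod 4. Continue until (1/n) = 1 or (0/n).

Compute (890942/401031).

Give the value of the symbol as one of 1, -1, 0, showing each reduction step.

1

(890942/401031) = (88880/401031)   [reduce mod 401031]
88880 = 2^4·5555; (2/401031) = +1 since 401031 mod 8 = 7, so (88880/401031) = (+1)^4·(5555/401031); sign now +1
reciprocity: (5555/401031) = -1·(401031/5555) since 5555 mod 4 = 3, 401031 mod 4 = 3; sign now -1
(401031/5555) = (1071/5555)   [reduce mod 5555]
reciprocity: (1071/5555) = -1·(5555/1071) since 1071 mod 4 = 3, 5555 mod 4 = 3; sign now +1
(5555/1071) = (200/1071)   [reduce mod 1071]
200 = 2^3·25; (2/1071) = +1 since 1071 mod 8 = 7, so (200/1071) = (+1)^3·(25/1071); sign now +1
reciprocity: (25/1071) = +1·(1071/25) since 25 mod 4 = 1, 1071 mod 4 = 3; sign now +1
(1071/25) = (21/25)   [reduce mod 25]
reciprocity: (21/25) = +1·(25/21) since 21 mod 4 = 1, 25 mod 4 = 1; sign now +1
(25/21) = (4/21)   [reduce mod 21]
4 = 2^2·1; (2/21) = -1 since 21 mod 8 = 5, so (4/21) = (-1)^2·(1/21); sign now +1
(1/21) = 1; final value = sign = +1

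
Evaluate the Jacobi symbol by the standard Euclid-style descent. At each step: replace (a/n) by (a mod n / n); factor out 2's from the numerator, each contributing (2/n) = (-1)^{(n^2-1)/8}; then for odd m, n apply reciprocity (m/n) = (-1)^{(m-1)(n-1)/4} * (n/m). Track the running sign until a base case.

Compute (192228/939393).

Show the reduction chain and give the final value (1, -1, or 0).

0

192228 = 2^2·48057; (2/939393) = +1 since 939393 mod 8 = 1, so (192228/939393) = (+1)^2·(48057/939393); sign now +1
reciprocity: (48057/939393) = +1·(939393/48057) since 48057 mod 4 = 1, 939393 mod 4 = 1; sign now +1
(939393/48057) = (26310/48057)   [reduce mod 48057]
26310 = 2^1·13155; (2/48057) = +1 since 48057 mod 8 = 1, so (26310/48057) = (+1)^1·(13155/48057); sign now +1
reciprocity: (13155/48057) = +1·(48057/13155) since 13155 mod 4 = 3, 48057 mod 4 = 1; sign now +1
(48057/13155) = (8592/13155)   [reduce mod 13155]
8592 = 2^4·537; (2/13155) = -1 since 13155 mod 8 = 3, so (8592/13155) = (-1)^4·(537/13155); sign now +1
reciprocity: (537/13155) = +1·(13155/537) since 537 mod 4 = 1, 13155 mod 4 = 3; sign now +1
(13155/537) = (267/537)   [reduce mod 537]
reciprocity: (267/537) = +1·(537/267) since 267 mod 4 = 3, 537 mod 4 = 1; sign now +1
(537/267) = (3/267)   [reduce mod 267]
reciprocity: (3/267) = -1·(267/3) since 3 mod 4 = 3, 267 mod 4 = 3; sign now -1
(267/3) = (0/3)   [reduce mod 3]
(0/3) = 0   [gcd(a, n) > 1]; final value = 0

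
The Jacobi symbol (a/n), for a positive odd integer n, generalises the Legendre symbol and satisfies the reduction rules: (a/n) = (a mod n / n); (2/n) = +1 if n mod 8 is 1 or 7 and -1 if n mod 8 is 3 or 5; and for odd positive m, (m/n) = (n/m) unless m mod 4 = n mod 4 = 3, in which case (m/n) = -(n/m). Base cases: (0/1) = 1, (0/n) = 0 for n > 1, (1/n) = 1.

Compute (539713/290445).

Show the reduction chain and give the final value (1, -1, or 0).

1

(539713/290445) = (249268/290445)   [reduce mod 290445]
249268 = 2^2·62317; (2/290445) = -1 since 290445 mod 8 = 5, so (249268/290445) = (-1)^2·(62317/290445); sign now +1
reciprocity: (62317/290445) = +1·(290445/62317) since 62317 mod 4 = 1, 290445 mod 4 = 1; sign now +1
(290445/62317) = (41177/62317)   [reduce mod 62317]
reciprocity: (41177/62317) = +1·(62317/41177) since 41177 mod 4 = 1, 62317 mod 4 = 1; sign now +1
(62317/41177) = (21140/41177)   [reduce mod 41177]
21140 = 2^2·5285; (2/41177) = +1 since 41177 mod 8 = 1, so (21140/41177) = (+1)^2·(5285/41177); sign now +1
reciprocity: (5285/41177) = +1·(41177/5285) since 5285 mod 4 = 1, 41177 mod 4 = 1; sign now +1
(41177/5285) = (4182/5285)   [reduce mod 5285]
4182 = 2^1·2091; (2/5285) = -1 since 5285 mod 8 = 5, so (4182/5285) = (-1)^1·(2091/5285); sign now -1
reciprocity: (2091/5285) = +1·(5285/2091) since 2091 mod 4 = 3, 5285 mod 4 = 1; sign now -1
(5285/2091) = (1103/2091)   [reduce mod 2091]
reciprocity: (1103/2091) = -1·(2091/1103) since 1103 mod 4 = 3, 2091 mod 4 = 3; sign now +1
(2091/1103) = (988/1103)   [reduce mod 1103]
988 = 2^2·247; (2/1103) = +1 since 1103 mod 8 = 7, so (988/1103) = (+1)^2·(247/1103); sign now +1
reciprocity: (247/1103) = -1·(1103/247) since 247 mod 4 = 3, 1103 mod 4 = 3; sign now -1
(1103/247) = (115/247)   [reduce mod 247]
reciprocity: (115/247) = -1·(247/115) since 115 mod 4 = 3, 247 mod 4 = 3; sign now +1
(247/115) = (17/115)   [reduce mod 115]
reciprocity: (17/115) = +1·(115/17) since 17 mod 4 = 1, 115 mod 4 = 3; sign now +1
(115/17) = (13/17)   [reduce mod 17]
reciprocity: (13/17) = +1·(17/13) since 13 mod 4 = 1, 17 mod 4 = 1; sign now +1
(17/13) = (4/13)   [reduce mod 13]
4 = 2^2·1; (2/13) = -1 since 13 mod 8 = 5, so (4/13) = (-1)^2·(1/13); sign now +1
(1/13) = 1; final value = sign = +1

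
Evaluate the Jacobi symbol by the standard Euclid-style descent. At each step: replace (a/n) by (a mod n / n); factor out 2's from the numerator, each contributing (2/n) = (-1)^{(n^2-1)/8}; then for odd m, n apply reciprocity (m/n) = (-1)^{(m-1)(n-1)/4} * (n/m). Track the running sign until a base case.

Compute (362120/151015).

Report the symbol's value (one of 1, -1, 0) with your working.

(362120/151015): 362120 mod 151015 = 60090, so (362120/151015) = (60090/151015)
factor out 2^1: 60090 = 2^1·30045; with 151015 mod 8 = 7, (2/151015) = +1; sign now +1; continue with (30045/151015)
flip (30045/151015) -> (151015/30045): both odd, 30045 mod 4 = 1, 151015 mod 4 = 3, so the flip contributes +1; sign now +1
(151015/30045): 151015 mod 30045 = 790, so (151015/30045) = (790/30045)
factor out 2^1: 790 = 2^1·395; with 30045 mod 8 = 5, (2/30045) = -1; sign now -1; continue with (395/30045)
flip (395/30045) -> (30045/395): both odd, 395 mod 4 = 3, 30045 mod 4 = 1, so the flip contributes +1; sign now -1
(30045/395): 30045 mod 395 = 25, so (30045/395) = (25/395)
flip (25/395) -> (395/25): both odd, 25 mod 4 = 1, 395 mod 4 = 3, so the flip contributes +1; sign now -1
(395/25): 395 mod 25 = 20, so (395/25) = (20/25)
factor out 2^2: 20 = 2^2·5; with 25 mod 8 = 1, (2/25) = +1; sign now -1; continue with (5/25)
flip (5/25) -> (25/5): both odd, 5 mod 4 = 1, 25 mod 4 = 1, so the flip contributes +1; sign now -1
(25/5): 25 mod 5 = 0, so (25/5) = (0/5)
reached (0/5); gcd(a, n) > 1, so (0/5) = 0 and the symbol is 0

0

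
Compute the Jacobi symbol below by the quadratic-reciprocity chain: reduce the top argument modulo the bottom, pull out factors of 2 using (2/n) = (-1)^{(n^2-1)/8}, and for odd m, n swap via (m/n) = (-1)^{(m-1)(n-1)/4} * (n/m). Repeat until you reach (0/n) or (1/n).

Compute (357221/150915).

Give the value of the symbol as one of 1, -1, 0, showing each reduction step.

-1

(357221/150915): 357221 mod 150915 = 55391, so (357221/150915) = (55391/150915)
flip (55391/150915) -> (150915/55391): both odd, 55391 mod 4 = 3, 150915 mod 4 = 3, so the flip contributes -1; sign now -1
(150915/55391): 150915 mod 55391 = 40133, so (150915/55391) = (40133/55391)
flip (40133/55391) -> (55391/40133): both odd, 40133 mod 4 = 1, 55391 mod 4 = 3, so the flip contributes +1; sign now -1
(55391/40133): 55391 mod 40133 = 15258, so (55391/40133) = (15258/40133)
factor out 2^1: 15258 = 2^1·7629; with 40133 mod 8 = 5, (2/40133) = -1; sign now +1; continue with (7629/40133)
flip (7629/40133) -> (40133/7629): both odd, 7629 mod 4 = 1, 40133 mod 4 = 1, so the flip contributes +1; sign now +1
(40133/7629): 40133 mod 7629 = 1988, so (40133/7629) = (1988/7629)
factor out 2^2: 1988 = 2^2·497; with 7629 mod 8 = 5, (2/7629) = -1; sign now +1; continue with (497/7629)
flip (497/7629) -> (7629/497): both odd, 497 mod 4 = 1, 7629 mod 4 = 1, so the flip contributes +1; sign now +1
(7629/497): 7629 mod 497 = 174, so (7629/497) = (174/497)
factor out 2^1: 174 = 2^1·87; with 497 mod 8 = 1, (2/497) = +1; sign now +1; continue with (87/497)
flip (87/497) -> (497/87): both odd, 87 mod 4 = 3, 497 mod 4 = 1, so the flip contributes +1; sign now +1
(497/87): 497 mod 87 = 62, so (497/87) = (62/87)
factor out 2^1: 62 = 2^1·31; with 87 mod 8 = 7, (2/87) = +1; sign now +1; continue with (31/87)
flip (31/87) -> (87/31): both odd, 31 mod 4 = 3, 87 mod 4 = 3, so the flip contributes -1; sign now -1
(87/31): 87 mod 31 = 25, so (87/31) = (25/31)
flip (25/31) -> (31/25): both odd, 25 mod 4 = 1, 31 mod 4 = 3, so the flip contributes +1; sign now -1
(31/25): 31 mod 25 = 6, so (31/25) = (6/25)
factor out 2^1: 6 = 2^1·3; with 25 mod 8 = 1, (2/25) = +1; sign now -1; continue with (3/25)
flip (3/25) -> (25/3): both odd, 3 mod 4 = 3, 25 mod 4 = 1, so the flip contributes +1; sign now -1
(25/3): 25 mod 3 = 1, so (25/3) = (1/3)
reached (1/3) = 1, so the symbol is -1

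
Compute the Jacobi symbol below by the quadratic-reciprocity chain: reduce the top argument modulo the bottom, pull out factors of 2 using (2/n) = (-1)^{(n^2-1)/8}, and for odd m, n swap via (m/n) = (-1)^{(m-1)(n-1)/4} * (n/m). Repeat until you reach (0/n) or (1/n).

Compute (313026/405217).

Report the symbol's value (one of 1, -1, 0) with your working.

0

factor out 2^1: 313026 = 2^1·156513; with 405217 mod 8 = 1, (2/405217) = +1; sign now +1; continue with (156513/405217)
flip (156513/405217) -> (405217/156513): both odd, 156513 mod 4 = 1, 405217 mod 4 = 1, so the flip contributes +1; sign now +1
(405217/156513): 405217 mod 156513 = 92191, so (405217/156513) = (92191/156513)
flip (92191/156513) -> (156513/92191): both odd, 92191 mod 4 = 3, 156513 mod 4 = 1, so the flip contributes +1; sign now +1
(156513/92191): 156513 mod 92191 = 64322, so (156513/92191) = (64322/92191)
factor out 2^1: 64322 = 2^1·32161; with 92191 mod 8 = 7, (2/92191) = +1; sign now +1; continue with (32161/92191)
flip (32161/92191) -> (92191/32161): both odd, 32161 mod 4 = 1, 92191 mod 4 = 3, so the flip contributes +1; sign now +1
(92191/32161): 92191 mod 32161 = 27869, so (92191/32161) = (27869/32161)
flip (27869/32161) -> (32161/27869): both odd, 27869 mod 4 = 1, 32161 mod 4 = 1, so the flip contributes +1; sign now +1
(32161/27869): 32161 mod 27869 = 4292, so (32161/27869) = (4292/27869)
factor out 2^2: 4292 = 2^2·1073; with 27869 mod 8 = 5, (2/27869) = -1; sign now +1; continue with (1073/27869)
flip (1073/27869) -> (27869/1073): both odd, 1073 mod 4 = 1, 27869 mod 4 = 1, so the flip contributes +1; sign now +1
(27869/1073): 27869 mod 1073 = 1044, so (27869/1073) = (1044/1073)
factor out 2^2: 1044 = 2^2·261; with 1073 mod 8 = 1, (2/1073) = +1; sign now +1; continue with (261/1073)
flip (261/1073) -> (1073/261): both odd, 261 mod 4 = 1, 1073 mod 4 = 1, so the flip contributes +1; sign now +1
(1073/261): 1073 mod 261 = 29, so (1073/261) = (29/261)
flip (29/261) -> (261/29): both odd, 29 mod 4 = 1, 261 mod 4 = 1, so the flip contributes +1; sign now +1
(261/29): 261 mod 29 = 0, so (261/29) = (0/29)
reached (0/29); gcd(a, n) > 1, so (0/29) = 0 and the symbol is 0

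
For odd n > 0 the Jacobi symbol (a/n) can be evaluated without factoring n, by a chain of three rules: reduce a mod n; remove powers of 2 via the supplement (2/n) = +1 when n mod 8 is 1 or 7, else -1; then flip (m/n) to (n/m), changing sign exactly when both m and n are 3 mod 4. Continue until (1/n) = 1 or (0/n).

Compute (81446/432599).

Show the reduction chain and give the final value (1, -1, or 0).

-1

factor out 2^1: 81446 = 2^1·40723; with 432599 mod 8 = 7, (2/432599) = +1; sign now +1; continue with (40723/432599)
flip (40723/432599) -> (432599/40723): both odd, 40723 mod 4 = 3, 432599 mod 4 = 3, so the flip contributes -1; sign now -1
(432599/40723): 432599 mod 40723 = 25369, so (432599/40723) = (25369/40723)
flip (25369/40723) -> (40723/25369): both odd, 25369 mod 4 = 1, 40723 mod 4 = 3, so the flip contributes +1; sign now -1
(40723/25369): 40723 mod 25369 = 15354, so (40723/25369) = (15354/25369)
factor out 2^1: 15354 = 2^1·7677; with 25369 mod 8 = 1, (2/25369) = +1; sign now -1; continue with (7677/25369)
flip (7677/25369) -> (25369/7677): both odd, 7677 mod 4 = 1, 25369 mod 4 = 1, so the flip contributes +1; sign now -1
(25369/7677): 25369 mod 7677 = 2338, so (25369/7677) = (2338/7677)
factor out 2^1: 2338 = 2^1·1169; with 7677 mod 8 = 5, (2/7677) = -1; sign now +1; continue with (1169/7677)
flip (1169/7677) -> (7677/1169): both odd, 1169 mod 4 = 1, 7677 mod 4 = 1, so the flip contributes +1; sign now +1
(7677/1169): 7677 mod 1169 = 663, so (7677/1169) = (663/1169)
flip (663/1169) -> (1169/663): both odd, 663 mod 4 = 3, 1169 mod 4 = 1, so the flip contributes +1; sign now +1
(1169/663): 1169 mod 663 = 506, so (1169/663) = (506/663)
factor out 2^1: 506 = 2^1·253; with 663 mod 8 = 7, (2/663) = +1; sign now +1; continue with (253/663)
flip (253/663) -> (663/253): both odd, 253 mod 4 = 1, 663 mod 4 = 3, so the flip contributes +1; sign now +1
(663/253): 663 mod 253 = 157, so (663/253) = (157/253)
flip (157/253) -> (253/157): both odd, 157 mod 4 = 1, 253 mod 4 = 1, so the flip contributes +1; sign now +1
(253/157): 253 mod 157 = 96, so (253/157) = (96/157)
factor out 2^5: 96 = 2^5·3; with 157 mod 8 = 5, (2/157) = -1; sign now -1; continue with (3/157)
flip (3/157) -> (157/3): both odd, 3 mod 4 = 3, 157 mod 4 = 1, so the flip contributes +1; sign now -1
(157/3): 157 mod 3 = 1, so (157/3) = (1/3)
reached (1/3) = 1, so the symbol is -1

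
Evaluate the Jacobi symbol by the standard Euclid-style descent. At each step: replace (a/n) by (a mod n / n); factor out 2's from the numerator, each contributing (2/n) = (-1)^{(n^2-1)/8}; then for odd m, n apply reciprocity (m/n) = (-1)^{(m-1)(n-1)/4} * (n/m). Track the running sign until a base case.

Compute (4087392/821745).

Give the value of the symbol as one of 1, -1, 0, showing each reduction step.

0

(4087392/821745) = (800412/821745)   [reduce mod 821745]
800412 = 2^2·200103; (2/821745) = +1 since 821745 mod 8 = 1, so (800412/821745) = (+1)^2·(200103/821745); sign now +1
reciprocity: (200103/821745) = +1·(821745/200103) since 200103 mod 4 = 3, 821745 mod 4 = 1; sign now +1
(821745/200103) = (21333/200103)   [reduce mod 200103]
reciprocity: (21333/200103) = +1·(200103/21333) since 21333 mod 4 = 1, 200103 mod 4 = 3; sign now +1
(200103/21333) = (8106/21333)   [reduce mod 21333]
8106 = 2^1·4053; (2/21333) = -1 since 21333 mod 8 = 5, so (8106/21333) = (-1)^1·(4053/21333); sign now -1
reciprocity: (4053/21333) = +1·(21333/4053) since 4053 mod 4 = 1, 21333 mod 4 = 1; sign now -1
(21333/4053) = (1068/4053)   [reduce mod 4053]
1068 = 2^2·267; (2/4053) = -1 since 4053 mod 8 = 5, so (1068/4053) = (-1)^2·(267/4053); sign now -1
reciprocity: (267/4053) = +1·(4053/267) since 267 mod 4 = 3, 4053 mod 4 = 1; sign now -1
(4053/267) = (48/267)   [reduce mod 267]
48 = 2^4·3; (2/267) = -1 since 267 mod 8 = 3, so (48/267) = (-1)^4·(3/267); sign now -1
reciprocity: (3/267) = -1·(267/3) since 3 mod 4 = 3, 267 mod 4 = 3; sign now +1
(267/3) = (0/3)   [reduce mod 3]
(0/3) = 0   [gcd(a, n) > 1]; final value = 0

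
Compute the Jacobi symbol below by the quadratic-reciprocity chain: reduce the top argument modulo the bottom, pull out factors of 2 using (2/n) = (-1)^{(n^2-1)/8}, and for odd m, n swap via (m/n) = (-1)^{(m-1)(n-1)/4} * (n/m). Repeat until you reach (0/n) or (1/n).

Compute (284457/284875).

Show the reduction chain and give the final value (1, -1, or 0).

reciprocity: (284457/284875) = +1·(284875/284457) since 284457 mod 4 = 1, 284875 mod 4 = 3; sign now +1
(284875/284457) = (418/284457)   [reduce mod 284457]
418 = 2^1·209; (2/284457) = +1 since 284457 mod 8 = 1, so (418/284457) = (+1)^1·(209/284457); sign now +1
reciprocity: (209/284457) = +1·(284457/209) since 209 mod 4 = 1, 284457 mod 4 = 1; sign now +1
(284457/209) = (8/209)   [reduce mod 209]
8 = 2^3·1; (2/209) = +1 since 209 mod 8 = 1, so (8/209) = (+1)^3·(1/209); sign now +1
(1/209) = 1; final value = sign = +1

1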